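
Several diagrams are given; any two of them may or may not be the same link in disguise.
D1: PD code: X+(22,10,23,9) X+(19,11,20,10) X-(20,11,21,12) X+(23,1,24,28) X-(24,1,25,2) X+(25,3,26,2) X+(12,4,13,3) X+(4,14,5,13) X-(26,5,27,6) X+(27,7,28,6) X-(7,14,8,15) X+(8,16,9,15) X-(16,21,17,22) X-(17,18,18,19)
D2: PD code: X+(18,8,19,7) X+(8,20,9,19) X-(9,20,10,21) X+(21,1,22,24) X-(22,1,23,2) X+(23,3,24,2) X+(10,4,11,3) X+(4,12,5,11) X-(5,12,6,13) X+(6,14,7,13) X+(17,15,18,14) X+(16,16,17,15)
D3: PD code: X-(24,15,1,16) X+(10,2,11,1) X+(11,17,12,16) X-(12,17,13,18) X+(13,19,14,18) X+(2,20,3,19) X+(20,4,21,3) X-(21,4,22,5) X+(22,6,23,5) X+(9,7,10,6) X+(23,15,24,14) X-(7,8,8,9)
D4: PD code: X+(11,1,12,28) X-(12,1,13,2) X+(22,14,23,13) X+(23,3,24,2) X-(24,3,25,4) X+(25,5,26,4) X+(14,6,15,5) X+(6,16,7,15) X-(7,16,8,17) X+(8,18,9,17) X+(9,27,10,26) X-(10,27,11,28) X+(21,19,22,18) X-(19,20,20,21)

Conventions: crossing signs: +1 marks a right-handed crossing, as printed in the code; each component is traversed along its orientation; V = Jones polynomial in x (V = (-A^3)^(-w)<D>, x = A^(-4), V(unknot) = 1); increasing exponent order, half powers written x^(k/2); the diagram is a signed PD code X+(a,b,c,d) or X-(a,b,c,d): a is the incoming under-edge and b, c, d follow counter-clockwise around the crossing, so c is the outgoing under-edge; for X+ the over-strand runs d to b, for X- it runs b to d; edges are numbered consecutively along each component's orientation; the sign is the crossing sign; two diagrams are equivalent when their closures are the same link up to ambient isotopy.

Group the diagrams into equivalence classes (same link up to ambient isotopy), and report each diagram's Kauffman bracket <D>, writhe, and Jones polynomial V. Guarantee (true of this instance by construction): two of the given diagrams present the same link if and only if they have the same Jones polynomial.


grouping into links: {D1, D2, D3, D4}
V(D1) = x + x^3 - x^4  (w +2, c 14, <D> = -A^-10 + A^-6 + A^2)
V(D2) = x + x^3 - x^4  (w +6, c 12, <D> = -A^2 + A^6 + A^14)
V(D3) = x + x^3 - x^4  [12 crossings, <D> = -A^-4 + 1 + A^8, w = +4]
V(D4) = x + x^3 - x^4  [14 crossings, <D> = -A^-4 + 1 + A^8, w = +4]
why: one V(x) for all 4 diagrams — one class (guaranteed)


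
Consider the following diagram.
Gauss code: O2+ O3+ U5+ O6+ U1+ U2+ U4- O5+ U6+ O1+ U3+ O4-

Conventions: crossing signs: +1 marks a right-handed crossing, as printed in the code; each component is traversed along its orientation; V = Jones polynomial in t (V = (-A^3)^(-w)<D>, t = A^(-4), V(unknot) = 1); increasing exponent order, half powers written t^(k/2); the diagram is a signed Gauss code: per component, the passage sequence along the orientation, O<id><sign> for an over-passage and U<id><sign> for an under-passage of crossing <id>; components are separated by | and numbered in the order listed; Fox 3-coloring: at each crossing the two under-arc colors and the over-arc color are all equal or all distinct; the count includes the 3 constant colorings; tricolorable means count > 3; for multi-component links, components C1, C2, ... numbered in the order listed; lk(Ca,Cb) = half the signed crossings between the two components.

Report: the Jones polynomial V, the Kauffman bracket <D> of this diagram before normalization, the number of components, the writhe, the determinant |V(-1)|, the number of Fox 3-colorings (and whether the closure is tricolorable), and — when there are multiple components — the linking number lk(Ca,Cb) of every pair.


Jones polynomial: V(t) = t + t^3 - t^4
<D> = -A^-4 + 1 + A^8; writhe +4
components 1, writhe +4 (6 crossings)
3-colorings: 9 of 3^6, det 3 — tricolorable
note: w = +4 (over 6 crossings) is diagram-only; (-A^3)^(-4) removes it from V


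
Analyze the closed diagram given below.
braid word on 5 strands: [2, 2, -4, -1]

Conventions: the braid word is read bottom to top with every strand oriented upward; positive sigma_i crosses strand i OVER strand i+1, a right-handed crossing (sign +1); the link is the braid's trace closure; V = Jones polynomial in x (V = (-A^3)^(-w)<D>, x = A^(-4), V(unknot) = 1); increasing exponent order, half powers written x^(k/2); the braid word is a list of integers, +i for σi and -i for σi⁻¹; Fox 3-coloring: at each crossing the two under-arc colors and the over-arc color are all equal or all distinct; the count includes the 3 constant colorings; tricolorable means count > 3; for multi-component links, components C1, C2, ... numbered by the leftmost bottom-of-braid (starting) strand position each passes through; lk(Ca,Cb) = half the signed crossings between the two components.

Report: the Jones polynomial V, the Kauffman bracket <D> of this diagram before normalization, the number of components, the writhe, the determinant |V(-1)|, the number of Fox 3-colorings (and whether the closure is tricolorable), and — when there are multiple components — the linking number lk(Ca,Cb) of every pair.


V(x) = 1 + x + x^2 + x^3
bracket: A^-12 + A^-8 + A^-4 + 1, w = 0
3 components, writhe 0, over 4 crossings
lk(C1,C2) = +1
linking number lk(C1,C3) = 0
lk(C2,C3): 0
det 0, colorings 9 of 3^4 — tricolorable
observation: |V(-1)| = 0: so tricolorable, since 3 divides 0


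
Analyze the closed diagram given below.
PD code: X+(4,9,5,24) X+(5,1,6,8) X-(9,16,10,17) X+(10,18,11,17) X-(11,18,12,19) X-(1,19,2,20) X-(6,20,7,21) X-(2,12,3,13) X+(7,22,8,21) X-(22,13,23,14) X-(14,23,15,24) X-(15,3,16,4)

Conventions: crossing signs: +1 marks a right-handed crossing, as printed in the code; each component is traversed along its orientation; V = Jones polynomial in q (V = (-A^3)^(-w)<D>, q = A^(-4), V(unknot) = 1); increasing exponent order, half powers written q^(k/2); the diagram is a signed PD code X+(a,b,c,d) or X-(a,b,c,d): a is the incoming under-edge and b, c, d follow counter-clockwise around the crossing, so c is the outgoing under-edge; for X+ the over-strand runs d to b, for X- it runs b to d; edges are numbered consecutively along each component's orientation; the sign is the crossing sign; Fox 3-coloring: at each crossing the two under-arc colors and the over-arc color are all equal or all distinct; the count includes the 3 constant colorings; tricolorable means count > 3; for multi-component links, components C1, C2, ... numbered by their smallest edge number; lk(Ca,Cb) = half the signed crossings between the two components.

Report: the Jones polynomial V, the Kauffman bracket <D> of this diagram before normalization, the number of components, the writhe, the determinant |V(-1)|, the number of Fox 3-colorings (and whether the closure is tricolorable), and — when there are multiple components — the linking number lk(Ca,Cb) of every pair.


Jones polynomial: V(q) = q^(-13/2) - q^(-11/2) + q^(-9/2) - 2q^(-7/2) - q^(-3/2)
<D> = -A^-6 - 2A^2 + A^6 - A^10 + A^14; writhe -4
components 2, writhe -4 (12 crossings)
linking number lk(C1,C2) = -1
3-colorings: 9 of 3^12, det 6 — tricolorable
note: the span of V is 5, within the link bound 12 + 2 - 1


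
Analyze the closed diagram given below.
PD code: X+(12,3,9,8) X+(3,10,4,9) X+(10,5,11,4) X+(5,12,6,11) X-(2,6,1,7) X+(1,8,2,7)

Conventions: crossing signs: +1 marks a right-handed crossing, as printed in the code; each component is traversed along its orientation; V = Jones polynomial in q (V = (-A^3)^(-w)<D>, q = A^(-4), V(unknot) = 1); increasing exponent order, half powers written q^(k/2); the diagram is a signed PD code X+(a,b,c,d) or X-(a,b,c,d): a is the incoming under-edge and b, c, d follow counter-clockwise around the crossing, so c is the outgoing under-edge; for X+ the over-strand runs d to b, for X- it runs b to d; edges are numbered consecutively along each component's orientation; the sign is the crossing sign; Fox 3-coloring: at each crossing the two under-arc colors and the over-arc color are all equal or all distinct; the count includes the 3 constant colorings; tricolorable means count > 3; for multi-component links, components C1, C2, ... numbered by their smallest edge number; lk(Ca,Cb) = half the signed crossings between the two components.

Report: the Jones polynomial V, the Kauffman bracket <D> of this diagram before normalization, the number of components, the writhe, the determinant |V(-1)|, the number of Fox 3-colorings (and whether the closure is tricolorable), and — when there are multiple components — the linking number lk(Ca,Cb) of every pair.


V = q + q^2 + q^3 + q^6
<D> = A^-12 + 1 + A^4 + A^8 (w = +4)
3 components over 6 crossings, w = +4
lk(C1,C2): 0
lk(C1,C3) = 0
linking number lk(C2,C3) = +2
9 Fox colorings among 3^6, |V(-1)| = 0: tricolorable
why: w = +4 shifts under R1 moves; the (-A^3)^(-4) factor cancels that in V


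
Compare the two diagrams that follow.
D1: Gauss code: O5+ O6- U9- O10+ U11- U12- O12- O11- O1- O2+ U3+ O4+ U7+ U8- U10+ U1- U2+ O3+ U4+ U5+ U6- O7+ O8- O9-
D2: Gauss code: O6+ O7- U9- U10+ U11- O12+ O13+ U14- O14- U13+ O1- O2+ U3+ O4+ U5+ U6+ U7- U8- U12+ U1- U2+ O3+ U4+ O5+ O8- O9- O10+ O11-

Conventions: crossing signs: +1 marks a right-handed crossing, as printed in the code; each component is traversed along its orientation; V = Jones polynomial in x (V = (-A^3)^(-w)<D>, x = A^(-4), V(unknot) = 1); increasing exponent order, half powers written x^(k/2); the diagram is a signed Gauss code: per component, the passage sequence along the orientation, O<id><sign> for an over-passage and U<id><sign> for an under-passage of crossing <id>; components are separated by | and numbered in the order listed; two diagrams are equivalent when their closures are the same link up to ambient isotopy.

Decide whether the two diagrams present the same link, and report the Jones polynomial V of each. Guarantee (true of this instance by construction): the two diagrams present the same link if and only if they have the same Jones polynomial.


equivalent: yes
D1 (bracket -A^-16 + A^-12 + A^-4; 12 crossings at w = 0): V = x + x^3 - x^4
V(D2) = x + x^3 - x^4  (w +2, c 14, <D> = -A^-10 + A^-6 + A^2)
key observation: one V(x) for all 2 diagrams — one class (guaranteed)


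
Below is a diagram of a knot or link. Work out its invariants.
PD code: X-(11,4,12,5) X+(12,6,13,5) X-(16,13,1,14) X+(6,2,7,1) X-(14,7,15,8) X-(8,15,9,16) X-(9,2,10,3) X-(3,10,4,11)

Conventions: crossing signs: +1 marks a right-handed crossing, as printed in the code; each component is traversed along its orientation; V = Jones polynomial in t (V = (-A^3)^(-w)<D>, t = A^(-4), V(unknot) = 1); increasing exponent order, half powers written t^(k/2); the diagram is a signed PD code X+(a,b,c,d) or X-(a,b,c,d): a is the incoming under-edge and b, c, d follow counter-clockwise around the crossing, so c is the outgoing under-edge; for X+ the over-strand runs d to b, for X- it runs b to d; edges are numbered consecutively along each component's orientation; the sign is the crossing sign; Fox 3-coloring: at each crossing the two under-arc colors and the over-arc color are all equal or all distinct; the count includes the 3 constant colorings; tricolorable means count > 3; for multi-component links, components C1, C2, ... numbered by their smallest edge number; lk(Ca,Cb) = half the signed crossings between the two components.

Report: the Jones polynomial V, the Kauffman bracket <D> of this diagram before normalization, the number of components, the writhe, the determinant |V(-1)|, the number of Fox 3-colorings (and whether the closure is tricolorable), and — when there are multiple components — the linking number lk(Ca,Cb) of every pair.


V = -t^-6 + t^-5 - t^-4 + 2t^-3 - t^-2 + t^-1
<D> = A^-8 - A^-4 + 2 - A^4 + A^8 - A^12 (w = -4)
1 component over 8 crossings, w = -4
3 Fox colorings among 3^8, |V(-1)| = 7: not tricolorable
why: det 7 = |V(-1)|; not divisible by 3, so not tricolorable


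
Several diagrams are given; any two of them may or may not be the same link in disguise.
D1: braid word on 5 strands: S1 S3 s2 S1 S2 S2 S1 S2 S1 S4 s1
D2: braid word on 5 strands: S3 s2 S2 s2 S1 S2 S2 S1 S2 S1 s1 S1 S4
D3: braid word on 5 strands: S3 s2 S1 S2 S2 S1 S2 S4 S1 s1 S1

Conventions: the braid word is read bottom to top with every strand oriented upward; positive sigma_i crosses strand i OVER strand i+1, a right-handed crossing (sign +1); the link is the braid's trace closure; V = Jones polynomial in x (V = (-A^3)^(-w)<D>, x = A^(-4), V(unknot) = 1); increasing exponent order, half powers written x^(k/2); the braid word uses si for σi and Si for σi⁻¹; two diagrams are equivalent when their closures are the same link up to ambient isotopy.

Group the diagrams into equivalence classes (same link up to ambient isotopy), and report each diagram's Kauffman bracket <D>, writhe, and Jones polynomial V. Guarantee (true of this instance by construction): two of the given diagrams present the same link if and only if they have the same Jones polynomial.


grouping into links: {D1, D2, D3}
V(D1) = x^(-13/2) - x^(-11/2) + x^(-9/2) - 2x^(-7/2) - x^(-3/2)  (w -7, c 11, <D> = A^-15 + 2A^-7 - A^-3 + A - A^5)
V(D2) = x^(-13/2) - x^(-11/2) + x^(-9/2) - 2x^(-7/2) - x^(-3/2)  [13 crossings, <D> = A^-15 + 2A^-7 - A^-3 + A - A^5, w = -7]
V(D3) = x^(-13/2) - x^(-11/2) + x^(-9/2) - 2x^(-7/2) - x^(-3/2)  (w -7, c 11, <D> = A^-15 + 2A^-7 - A^-3 + A - A^5)
key observation: one V(x) for all 3 diagrams — one class (guaranteed)


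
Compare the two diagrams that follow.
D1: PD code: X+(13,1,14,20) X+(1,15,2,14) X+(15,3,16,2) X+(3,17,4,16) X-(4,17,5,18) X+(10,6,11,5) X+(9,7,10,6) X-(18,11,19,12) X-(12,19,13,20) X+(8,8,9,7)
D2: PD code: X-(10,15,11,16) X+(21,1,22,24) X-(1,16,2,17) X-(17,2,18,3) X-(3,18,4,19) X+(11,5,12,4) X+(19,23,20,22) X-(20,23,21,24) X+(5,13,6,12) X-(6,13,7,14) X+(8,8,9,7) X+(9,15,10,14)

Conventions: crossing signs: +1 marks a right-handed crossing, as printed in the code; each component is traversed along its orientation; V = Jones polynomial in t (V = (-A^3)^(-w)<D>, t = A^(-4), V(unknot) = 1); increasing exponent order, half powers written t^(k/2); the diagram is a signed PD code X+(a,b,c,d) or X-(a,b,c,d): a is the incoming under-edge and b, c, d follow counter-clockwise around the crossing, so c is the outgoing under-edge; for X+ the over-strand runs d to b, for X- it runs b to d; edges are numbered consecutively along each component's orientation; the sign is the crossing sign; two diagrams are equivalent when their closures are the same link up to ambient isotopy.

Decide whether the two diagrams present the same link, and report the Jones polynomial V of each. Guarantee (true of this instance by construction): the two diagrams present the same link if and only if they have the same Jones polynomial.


equivalent: no
V(D1) = 1  (w +4, c 10, <D> = A^12)
V(D2) = -t^-4 + t^-3 + t^-1  [12 crossings, <D> = A^4 + A^12 - A^16, w = 0]
key observation: comparing 2 Jones polynomials yields 2 groups


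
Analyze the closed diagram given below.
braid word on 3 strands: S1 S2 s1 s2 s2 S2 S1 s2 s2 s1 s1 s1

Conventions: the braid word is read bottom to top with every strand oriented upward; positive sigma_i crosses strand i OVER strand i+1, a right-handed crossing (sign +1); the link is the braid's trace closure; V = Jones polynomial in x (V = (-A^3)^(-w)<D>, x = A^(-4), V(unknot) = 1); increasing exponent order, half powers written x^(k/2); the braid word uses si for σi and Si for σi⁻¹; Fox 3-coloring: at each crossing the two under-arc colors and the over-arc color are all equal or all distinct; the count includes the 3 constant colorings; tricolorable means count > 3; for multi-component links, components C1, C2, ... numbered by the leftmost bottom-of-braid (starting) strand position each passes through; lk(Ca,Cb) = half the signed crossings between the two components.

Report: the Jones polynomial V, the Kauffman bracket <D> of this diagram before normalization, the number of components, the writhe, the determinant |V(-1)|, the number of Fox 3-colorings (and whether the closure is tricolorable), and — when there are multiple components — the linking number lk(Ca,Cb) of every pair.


V(x) = 2x - 2x^2 + 3x^3 - 3x^4 + 2x^5 - 2x^6 + x^7
bracket: A^-16 - 2A^-12 + 2A^-8 - 3A^-4 + 3 - 2A^4 + 2A^8, w = +4
1 component, writhe +4, over 12 crossings
det 15, colorings 9 of 3^12 — tricolorable
observation: w = +4 shifts under R1 moves; the (-A^3)^(-4) factor cancels that in V


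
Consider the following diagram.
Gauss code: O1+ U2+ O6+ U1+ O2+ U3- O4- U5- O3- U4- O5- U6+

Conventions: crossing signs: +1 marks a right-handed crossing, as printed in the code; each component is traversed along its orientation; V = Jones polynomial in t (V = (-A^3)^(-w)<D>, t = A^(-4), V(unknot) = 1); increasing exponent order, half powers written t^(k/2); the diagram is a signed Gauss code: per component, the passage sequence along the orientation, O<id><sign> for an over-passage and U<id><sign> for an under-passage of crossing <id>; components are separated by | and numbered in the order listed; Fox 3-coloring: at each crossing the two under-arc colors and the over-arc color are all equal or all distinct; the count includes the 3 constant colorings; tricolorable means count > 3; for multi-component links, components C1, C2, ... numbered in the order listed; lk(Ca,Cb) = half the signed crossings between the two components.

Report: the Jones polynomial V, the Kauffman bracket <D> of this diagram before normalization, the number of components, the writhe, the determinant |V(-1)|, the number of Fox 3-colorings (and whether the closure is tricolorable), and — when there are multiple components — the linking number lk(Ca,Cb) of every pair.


V(t) = -t^-3 + t^-2 - t^-1 + 3 - t + t^2 - t^3
bracket: -A^-12 + A^-8 - A^-4 + 3 - A^4 + A^8 - A^12, w = 0
1 component, writhe 0, over 6 crossings
det 9, colorings 27 of 3^6 — tricolorable
observation: w = 0 shifts under R1 moves; the (-A^3)^(0) factor cancels that in V


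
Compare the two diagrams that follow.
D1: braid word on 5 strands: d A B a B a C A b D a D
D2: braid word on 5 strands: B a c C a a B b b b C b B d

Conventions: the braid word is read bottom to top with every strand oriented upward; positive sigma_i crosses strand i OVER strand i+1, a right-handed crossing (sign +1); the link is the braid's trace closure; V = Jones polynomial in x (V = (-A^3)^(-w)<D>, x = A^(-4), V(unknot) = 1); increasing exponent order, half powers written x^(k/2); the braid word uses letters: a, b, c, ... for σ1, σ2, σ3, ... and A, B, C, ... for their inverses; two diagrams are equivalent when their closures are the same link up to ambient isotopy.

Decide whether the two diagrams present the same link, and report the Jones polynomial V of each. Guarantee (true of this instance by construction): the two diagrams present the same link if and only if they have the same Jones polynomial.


same link: no
V(D1) = 1  [12 crossings, <D> = A^-6, w = -2]
D2 (bracket -A^-4 + 1 + A^8; 14 crossings at w = +4): V = x + x^3 - x^4
note: 2 values of V(x) split the 2 diagrams


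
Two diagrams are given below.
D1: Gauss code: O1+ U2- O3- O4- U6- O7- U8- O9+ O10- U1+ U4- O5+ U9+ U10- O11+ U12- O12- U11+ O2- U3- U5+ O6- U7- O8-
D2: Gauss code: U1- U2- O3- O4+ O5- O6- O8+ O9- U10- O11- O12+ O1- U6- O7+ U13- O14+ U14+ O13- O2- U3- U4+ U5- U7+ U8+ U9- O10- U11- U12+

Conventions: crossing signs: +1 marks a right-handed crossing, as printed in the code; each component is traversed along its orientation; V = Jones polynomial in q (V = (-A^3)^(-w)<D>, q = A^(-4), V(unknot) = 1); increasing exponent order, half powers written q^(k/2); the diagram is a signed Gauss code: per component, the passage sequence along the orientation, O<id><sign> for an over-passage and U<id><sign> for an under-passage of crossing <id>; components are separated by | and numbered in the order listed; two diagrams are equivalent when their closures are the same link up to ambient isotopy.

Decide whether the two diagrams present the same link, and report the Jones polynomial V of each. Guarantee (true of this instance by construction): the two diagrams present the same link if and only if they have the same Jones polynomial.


equivalent: yes
D1 (bracket A^-8 - A^-4 + 2 - A^4 + A^8 - A^12; 12 crossings at w = -4): V = -q^-6 + q^-5 - q^-4 + 2q^-3 - q^-2 + q^-1
D2 (bracket A^-8 - A^-4 + 2 - A^4 + A^8 - A^12; 14 crossings at w = -4): V = -q^-6 + q^-5 - q^-4 + 2q^-3 - q^-2 + q^-1
key observation: all 2 diagrams share one V(q), hence one class


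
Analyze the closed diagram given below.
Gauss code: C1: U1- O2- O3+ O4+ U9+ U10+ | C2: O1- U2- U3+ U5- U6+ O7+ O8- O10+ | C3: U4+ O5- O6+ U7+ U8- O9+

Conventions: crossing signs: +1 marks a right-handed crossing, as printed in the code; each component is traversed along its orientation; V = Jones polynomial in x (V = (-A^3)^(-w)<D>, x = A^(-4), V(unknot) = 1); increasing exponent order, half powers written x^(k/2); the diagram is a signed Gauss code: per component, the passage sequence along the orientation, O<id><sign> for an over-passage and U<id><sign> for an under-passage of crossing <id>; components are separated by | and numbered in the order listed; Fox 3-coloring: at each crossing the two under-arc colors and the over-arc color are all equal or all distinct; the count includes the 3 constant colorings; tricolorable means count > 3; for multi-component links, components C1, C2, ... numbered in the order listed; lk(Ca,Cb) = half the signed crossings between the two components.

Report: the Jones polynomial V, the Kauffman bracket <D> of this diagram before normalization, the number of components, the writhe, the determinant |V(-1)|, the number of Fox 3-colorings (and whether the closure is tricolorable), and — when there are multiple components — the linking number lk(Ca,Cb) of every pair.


Jones polynomial: V(x) = 1 + x + x^2 + x^3
<D> = A^-6 + A^-2 + A^2 + A^6; writhe +2
components 3, writhe +2 (10 crossings)
linking number lk(C1,C2) = 0
lk(C1,C3): +1
lk(C2,C3) = 0
3-colorings: 9 of 3^10, det 0 — tricolorable
note: |V(-1)| = 0: so tricolorable, since 3 divides 0


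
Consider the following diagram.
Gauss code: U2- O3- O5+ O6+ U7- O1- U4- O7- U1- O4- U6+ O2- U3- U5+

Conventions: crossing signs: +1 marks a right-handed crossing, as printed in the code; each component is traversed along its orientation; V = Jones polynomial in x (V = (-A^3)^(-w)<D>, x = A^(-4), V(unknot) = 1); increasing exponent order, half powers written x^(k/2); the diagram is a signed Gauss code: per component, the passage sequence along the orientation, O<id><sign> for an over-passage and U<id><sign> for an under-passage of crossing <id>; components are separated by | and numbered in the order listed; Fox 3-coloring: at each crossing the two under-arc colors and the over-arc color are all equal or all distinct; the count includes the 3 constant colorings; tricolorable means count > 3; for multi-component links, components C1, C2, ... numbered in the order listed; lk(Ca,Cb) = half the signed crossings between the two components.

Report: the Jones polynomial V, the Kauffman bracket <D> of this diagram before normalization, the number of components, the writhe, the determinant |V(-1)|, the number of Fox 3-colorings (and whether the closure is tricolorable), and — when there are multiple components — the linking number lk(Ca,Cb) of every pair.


V = -x^-4 + x^-3 + x^-1
<D> = -A^-5 - A^3 + A^7 (w = -3)
1 component over 7 crossings, w = -3
9 Fox colorings among 3^7, |V(-1)| = 3: tricolorable
why: w = -3 shifts under R1 moves; the (-A^3)^(3) factor cancels that in V


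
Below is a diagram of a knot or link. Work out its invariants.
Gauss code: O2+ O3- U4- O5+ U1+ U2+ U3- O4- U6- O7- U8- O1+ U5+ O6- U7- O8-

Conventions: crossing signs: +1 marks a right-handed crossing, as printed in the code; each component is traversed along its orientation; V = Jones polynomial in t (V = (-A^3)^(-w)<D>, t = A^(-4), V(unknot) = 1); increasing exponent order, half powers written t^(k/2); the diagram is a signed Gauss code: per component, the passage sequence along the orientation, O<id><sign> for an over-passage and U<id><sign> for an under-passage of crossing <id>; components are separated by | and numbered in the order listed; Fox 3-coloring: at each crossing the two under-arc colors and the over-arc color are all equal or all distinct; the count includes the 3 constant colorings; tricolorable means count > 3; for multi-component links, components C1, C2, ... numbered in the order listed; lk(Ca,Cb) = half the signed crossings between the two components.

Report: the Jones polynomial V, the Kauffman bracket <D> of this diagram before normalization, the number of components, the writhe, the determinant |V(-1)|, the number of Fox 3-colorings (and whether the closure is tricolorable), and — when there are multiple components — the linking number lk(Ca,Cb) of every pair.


V(t) = t^-5 - 2t^-4 + 2t^-3 - 2t^-2 + 2t^-1 - 1 + t
bracket: A^-10 - A^-6 + 2A^-2 - 2A^2 + 2A^6 - 2A^10 + A^14, w = -2
1 component, writhe -2, over 8 crossings
det 11, colorings 3 of 3^8 — not tricolorable
observation: w = -2 shifts under R1 moves; the (-A^3)^(2) factor cancels that in V


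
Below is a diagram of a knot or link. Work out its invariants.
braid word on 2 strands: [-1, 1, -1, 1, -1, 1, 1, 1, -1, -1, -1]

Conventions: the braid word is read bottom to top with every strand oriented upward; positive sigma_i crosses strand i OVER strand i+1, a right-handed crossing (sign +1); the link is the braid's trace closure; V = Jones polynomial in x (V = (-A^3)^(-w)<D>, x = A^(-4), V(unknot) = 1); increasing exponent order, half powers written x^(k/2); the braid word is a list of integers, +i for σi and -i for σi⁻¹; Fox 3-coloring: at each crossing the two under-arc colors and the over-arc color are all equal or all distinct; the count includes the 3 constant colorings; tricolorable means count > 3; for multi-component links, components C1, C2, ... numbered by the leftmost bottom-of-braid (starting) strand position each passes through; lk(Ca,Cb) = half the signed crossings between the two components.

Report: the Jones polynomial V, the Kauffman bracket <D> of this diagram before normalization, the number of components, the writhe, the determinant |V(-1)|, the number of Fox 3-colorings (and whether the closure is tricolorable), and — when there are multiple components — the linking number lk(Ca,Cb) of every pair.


Jones polynomial: V(x) = 1
<D> = -A^-3; writhe -1
components 1, writhe -1 (11 crossings)
3-colorings: 3 of 3^11, det 1 — not tricolorable
note: w = -1 shifts under R1 moves; the (-A^3)^(1) factor cancels that in V


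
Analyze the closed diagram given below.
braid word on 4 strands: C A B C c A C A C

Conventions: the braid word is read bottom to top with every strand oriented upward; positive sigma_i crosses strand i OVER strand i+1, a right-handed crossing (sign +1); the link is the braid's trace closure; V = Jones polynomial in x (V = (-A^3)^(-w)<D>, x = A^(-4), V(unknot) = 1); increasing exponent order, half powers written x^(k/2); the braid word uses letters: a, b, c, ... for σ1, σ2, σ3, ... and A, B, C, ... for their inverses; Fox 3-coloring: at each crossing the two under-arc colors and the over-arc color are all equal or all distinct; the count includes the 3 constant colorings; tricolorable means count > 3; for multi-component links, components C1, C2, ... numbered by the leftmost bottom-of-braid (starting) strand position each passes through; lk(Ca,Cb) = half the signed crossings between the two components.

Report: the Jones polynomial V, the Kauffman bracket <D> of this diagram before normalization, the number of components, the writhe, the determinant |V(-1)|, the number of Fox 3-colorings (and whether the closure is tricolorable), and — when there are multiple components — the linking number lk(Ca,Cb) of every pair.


Jones polynomial: V(x) = x^-8 - 2x^-7 + x^-6 - 2x^-5 + 2x^-4 + x^-2
<D> = -A^-13 - 2A^-5 + 2A^-1 - A^3 + 2A^7 - A^11; writhe -7
components 1, writhe -7 (9 crossings)
3-colorings: 27 of 3^9, det 9 — tricolorable
note: V spans 6 powers of x: at least 6 crossings in any diagram


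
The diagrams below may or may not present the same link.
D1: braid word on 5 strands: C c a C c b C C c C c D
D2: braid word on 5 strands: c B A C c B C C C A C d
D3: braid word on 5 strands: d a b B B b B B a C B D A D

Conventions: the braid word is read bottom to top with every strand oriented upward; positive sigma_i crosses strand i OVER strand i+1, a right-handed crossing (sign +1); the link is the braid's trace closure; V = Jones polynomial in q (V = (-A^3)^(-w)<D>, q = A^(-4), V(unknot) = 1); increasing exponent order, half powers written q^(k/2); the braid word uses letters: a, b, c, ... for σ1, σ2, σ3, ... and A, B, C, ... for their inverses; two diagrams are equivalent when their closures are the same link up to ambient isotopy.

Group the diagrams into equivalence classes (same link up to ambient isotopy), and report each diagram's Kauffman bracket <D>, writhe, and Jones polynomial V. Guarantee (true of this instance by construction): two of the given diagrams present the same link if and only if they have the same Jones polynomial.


equivalence classes: {D1} | {D2} | {D3}
D1 (bracket 1; 12 crossings at w = 0): V = 1
V(D2) = q^-8 - 2q^-7 + q^-6 - 2q^-5 + 2q^-4 + q^-2  [12 crossings, <D> = A^-10 + 2A^-2 - 2A^2 + A^6 - 2A^10 + A^14, w = -6]
V(D3) = -q^-4 + q^-3 + q^-1  (w -4, c 14, <D> = A^-8 + 1 - A^4)
observation: 3 values of V(q) split the 3 diagrams


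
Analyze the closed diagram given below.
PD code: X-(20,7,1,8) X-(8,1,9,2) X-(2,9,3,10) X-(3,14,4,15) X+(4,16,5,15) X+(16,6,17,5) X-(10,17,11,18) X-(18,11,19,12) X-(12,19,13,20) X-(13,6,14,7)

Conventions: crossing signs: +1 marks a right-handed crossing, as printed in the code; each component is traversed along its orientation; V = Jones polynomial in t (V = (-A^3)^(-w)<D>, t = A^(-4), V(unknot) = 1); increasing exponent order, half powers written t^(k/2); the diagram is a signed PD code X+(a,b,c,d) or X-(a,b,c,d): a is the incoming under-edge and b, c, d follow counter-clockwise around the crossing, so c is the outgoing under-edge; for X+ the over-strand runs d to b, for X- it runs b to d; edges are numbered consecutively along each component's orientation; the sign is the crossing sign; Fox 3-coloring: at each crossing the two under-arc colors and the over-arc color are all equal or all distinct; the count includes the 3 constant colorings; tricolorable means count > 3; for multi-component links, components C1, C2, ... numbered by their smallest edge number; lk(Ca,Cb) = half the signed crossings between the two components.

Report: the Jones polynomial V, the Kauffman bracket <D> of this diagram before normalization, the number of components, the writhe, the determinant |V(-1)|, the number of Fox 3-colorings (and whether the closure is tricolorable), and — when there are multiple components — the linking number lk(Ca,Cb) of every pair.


V(t) = t^-8 - 2t^-7 + t^-6 - 2t^-5 + 2t^-4 + t^-2
bracket: A^-10 + 2A^-2 - 2A^2 + A^6 - 2A^10 + A^14, w = -6
1 component, writhe -6, over 10 crossings
det 9, colorings 27 of 3^10 — tricolorable
observation: the span of V is 6, forcing >= 6 crossings in any diagram


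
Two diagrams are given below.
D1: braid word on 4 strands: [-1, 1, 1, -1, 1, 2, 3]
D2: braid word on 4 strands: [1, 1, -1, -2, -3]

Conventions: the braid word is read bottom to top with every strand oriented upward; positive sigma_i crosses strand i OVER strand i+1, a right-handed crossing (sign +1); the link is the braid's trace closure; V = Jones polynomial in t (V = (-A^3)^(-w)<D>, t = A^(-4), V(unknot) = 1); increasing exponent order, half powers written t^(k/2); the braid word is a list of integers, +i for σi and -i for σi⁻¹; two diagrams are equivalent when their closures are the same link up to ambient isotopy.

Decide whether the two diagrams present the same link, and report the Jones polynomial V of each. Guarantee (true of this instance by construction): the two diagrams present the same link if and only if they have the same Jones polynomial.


equivalent: yes
V(D1) = 1  (w +3, c 7, <D> = -A^9)
V(D2) = 1  (w -1, c 5, <D> = -A^-3)
why: Markov moves rewrite D1 (7 crossings) into D2 (5)


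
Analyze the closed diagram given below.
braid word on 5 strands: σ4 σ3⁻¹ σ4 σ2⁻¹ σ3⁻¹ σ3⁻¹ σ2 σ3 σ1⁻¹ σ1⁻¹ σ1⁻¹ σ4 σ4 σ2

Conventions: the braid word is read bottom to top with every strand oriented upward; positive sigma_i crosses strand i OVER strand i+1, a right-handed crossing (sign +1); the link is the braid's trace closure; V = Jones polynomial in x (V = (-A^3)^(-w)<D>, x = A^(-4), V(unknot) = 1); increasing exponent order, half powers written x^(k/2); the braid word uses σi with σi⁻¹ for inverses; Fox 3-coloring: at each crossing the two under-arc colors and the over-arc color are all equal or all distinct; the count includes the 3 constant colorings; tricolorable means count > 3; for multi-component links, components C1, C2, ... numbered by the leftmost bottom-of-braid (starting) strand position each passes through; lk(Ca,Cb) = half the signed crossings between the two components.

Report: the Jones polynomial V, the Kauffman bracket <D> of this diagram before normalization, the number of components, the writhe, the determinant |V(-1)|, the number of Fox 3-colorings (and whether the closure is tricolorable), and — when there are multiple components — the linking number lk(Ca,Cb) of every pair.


V(x) = -x^-3 + x^-2 - x^-1 + 3 - x + x^2 - x^3
bracket: -A^-12 + A^-8 - A^-4 + 3 - A^4 + A^8 - A^12, w = 0
1 component, writhe 0, over 14 crossings
det 9, colorings 27 of 3^14 — tricolorable
observation: det 9 = |V(-1)|; divisible by 3, so tricolorable


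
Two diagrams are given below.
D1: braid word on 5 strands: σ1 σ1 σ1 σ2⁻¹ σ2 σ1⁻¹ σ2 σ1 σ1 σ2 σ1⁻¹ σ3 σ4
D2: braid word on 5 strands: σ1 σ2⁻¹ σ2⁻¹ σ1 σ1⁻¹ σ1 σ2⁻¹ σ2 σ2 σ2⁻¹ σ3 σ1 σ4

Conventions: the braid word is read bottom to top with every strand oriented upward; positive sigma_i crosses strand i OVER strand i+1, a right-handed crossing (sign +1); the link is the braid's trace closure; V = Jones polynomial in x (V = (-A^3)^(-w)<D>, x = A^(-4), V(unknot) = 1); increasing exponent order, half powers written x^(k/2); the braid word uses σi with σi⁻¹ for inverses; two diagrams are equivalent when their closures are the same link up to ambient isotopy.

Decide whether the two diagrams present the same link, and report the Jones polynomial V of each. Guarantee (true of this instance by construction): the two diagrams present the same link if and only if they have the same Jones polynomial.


equivalent: no
D1 (bracket A^-1 - A^3 + A^7 + A^15; 13 crossings at w = +7): V = -x^(3/2) - x^(7/2) + x^(9/2) - x^(11/2)
V(D2) = -x^(-3/2) - 2x^(1/2) + x^(3/2) - x^(5/2) + x^(7/2)  (w +3, c 13, <D> = -A^-5 + A^-1 - A^3 + 2A^7 + A^15)
key observation: comparing 2 Jones polynomials yields 2 groups


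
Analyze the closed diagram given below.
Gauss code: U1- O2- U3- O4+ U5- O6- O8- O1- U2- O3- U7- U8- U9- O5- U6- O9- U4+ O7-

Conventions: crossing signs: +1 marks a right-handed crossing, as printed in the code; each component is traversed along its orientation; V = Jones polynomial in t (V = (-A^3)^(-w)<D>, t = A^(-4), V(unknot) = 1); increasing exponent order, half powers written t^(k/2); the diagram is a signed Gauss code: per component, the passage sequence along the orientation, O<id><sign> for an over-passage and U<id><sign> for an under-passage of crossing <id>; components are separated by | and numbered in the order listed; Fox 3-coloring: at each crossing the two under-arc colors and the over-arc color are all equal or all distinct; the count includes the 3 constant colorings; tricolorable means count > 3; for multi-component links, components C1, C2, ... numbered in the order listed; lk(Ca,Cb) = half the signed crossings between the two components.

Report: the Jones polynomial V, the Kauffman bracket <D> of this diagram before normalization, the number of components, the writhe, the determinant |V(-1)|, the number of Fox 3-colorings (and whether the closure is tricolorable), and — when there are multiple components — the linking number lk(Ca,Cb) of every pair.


V = -t^-9 + 2t^-8 - 3t^-7 + 3t^-6 - 3t^-5 + 3t^-4 - t^-3 + t^-2
<D> = -A^-13 + A^-9 - 3A^-5 + 3A^-1 - 3A^3 + 3A^7 - 2A^11 + A^15 (w = -7)
1 component over 9 crossings, w = -7
3 Fox colorings among 3^9, |V(-1)| = 17: not tricolorable
why: w = -7 shifts under R1 moves; the (-A^3)^(7) factor cancels that in V


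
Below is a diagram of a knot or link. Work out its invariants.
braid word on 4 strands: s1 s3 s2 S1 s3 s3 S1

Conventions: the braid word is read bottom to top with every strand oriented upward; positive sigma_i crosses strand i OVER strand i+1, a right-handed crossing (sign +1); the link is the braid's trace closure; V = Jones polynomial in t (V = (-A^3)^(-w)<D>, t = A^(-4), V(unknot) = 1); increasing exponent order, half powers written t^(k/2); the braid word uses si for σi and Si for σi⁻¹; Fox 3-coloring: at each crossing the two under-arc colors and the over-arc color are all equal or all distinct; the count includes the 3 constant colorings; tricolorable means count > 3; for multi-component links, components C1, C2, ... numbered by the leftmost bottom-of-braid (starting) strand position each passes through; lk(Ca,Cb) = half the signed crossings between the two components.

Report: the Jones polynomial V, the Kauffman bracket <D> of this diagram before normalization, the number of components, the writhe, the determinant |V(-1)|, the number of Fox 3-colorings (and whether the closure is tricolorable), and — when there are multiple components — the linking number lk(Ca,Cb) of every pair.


Jones polynomial: V(t) = t + t^3 - t^4
<D> = A^-7 - A^-3 - A^5; writhe +3
components 1, writhe +3 (7 crossings)
3-colorings: 9 of 3^7, det 3 — tricolorable
note: det 3 = |V(-1)|; divisible by 3, so tricolorable


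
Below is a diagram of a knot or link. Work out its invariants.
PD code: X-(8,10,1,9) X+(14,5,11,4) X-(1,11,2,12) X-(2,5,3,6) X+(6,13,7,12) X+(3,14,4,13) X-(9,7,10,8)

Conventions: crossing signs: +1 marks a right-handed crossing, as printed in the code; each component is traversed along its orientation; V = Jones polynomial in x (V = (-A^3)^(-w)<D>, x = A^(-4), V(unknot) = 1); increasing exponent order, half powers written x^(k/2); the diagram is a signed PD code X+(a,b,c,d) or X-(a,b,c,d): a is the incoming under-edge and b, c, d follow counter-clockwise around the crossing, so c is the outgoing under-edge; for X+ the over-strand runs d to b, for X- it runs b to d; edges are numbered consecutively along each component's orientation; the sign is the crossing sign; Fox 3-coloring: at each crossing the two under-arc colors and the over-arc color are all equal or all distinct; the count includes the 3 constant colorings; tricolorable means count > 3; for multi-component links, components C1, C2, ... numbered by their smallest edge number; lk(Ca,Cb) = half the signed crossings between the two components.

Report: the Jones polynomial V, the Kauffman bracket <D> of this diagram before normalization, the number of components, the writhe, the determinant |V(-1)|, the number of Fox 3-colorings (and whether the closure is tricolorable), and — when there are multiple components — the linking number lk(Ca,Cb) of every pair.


Jones polynomial: V(x) = x^-2 + 2 + x^2
<D> = -A^-11 - 2A^-3 - A^5; writhe -1
components 3, writhe -1 (7 crossings)
linking number lk(C1,C2) = -1
lk(C1,C3): +1
lk(C2,C3) = 0
3-colorings: 3 of 3^7, det 4 — not tricolorable
note: the 3 component pairs carry total linking 0


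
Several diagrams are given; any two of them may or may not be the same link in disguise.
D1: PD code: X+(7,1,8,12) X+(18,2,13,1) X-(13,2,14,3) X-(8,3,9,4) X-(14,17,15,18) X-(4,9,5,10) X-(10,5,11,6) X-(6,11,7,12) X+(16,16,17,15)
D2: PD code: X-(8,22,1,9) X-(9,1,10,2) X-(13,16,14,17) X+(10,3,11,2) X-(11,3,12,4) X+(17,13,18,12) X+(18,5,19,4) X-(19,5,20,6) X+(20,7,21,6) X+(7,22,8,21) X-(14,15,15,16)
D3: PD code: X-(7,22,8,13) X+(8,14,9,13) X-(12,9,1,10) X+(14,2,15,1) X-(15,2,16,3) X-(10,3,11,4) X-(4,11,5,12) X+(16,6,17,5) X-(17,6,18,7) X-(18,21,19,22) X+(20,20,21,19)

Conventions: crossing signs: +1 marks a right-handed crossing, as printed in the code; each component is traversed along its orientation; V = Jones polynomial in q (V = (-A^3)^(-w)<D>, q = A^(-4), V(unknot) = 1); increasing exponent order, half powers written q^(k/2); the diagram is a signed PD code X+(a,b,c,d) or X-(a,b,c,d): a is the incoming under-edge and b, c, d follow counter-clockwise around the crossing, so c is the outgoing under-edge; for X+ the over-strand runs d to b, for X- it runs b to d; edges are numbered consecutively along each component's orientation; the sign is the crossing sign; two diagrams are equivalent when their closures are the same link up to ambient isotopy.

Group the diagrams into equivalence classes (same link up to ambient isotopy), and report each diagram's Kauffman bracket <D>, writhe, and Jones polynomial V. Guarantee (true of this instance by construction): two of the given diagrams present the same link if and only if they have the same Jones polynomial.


grouping into links: {D1, D3} | {D2}
V(D1) = q^(-9/2) - q^(-5/2) - q^(-3/2) - q^(-1/2)  (w -3, c 9, <D> = A^-7 + A^-3 + A - A^9)
V(D2) = -q^(-1/2) - q^(1/2)  [11 crossings, <D> = A^-5 + A^-1, w = -1]
V(D3) = q^(-9/2) - q^(-5/2) - q^(-3/2) - q^(-1/2)  [11 crossings, <D> = A^-7 + A^-3 + A - A^9, w = -3]
why: 2 values of V(q) split the 3 diagrams
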